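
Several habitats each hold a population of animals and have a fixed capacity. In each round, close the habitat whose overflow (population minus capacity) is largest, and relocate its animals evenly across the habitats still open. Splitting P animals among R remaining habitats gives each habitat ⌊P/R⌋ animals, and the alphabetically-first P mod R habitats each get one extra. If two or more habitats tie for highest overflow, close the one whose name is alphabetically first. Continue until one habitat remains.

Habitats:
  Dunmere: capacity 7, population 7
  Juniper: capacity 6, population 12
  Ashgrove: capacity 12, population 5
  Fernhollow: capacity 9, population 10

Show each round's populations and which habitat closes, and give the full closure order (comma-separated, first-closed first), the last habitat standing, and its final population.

Round 1: Ashgrove=5 Dunmere=7 Fernhollow=10 Juniper=12 → close Juniper (overflow 6)
  12÷3 = 4 each, +1 to first 0
Round 2: Ashgrove=9 Dunmere=11 Fernhollow=14 → close Fernhollow (overflow 5)
  14÷2 = 7 each, +1 to first 0
Round 3: Ashgrove=16 Dunmere=18 → close Dunmere (overflow 11)
  18÷1 = 18 each, +1 to first 0

Closure order: Juniper, Fernhollow, Dunmere
Last habitat: Ashgrove with 34 animals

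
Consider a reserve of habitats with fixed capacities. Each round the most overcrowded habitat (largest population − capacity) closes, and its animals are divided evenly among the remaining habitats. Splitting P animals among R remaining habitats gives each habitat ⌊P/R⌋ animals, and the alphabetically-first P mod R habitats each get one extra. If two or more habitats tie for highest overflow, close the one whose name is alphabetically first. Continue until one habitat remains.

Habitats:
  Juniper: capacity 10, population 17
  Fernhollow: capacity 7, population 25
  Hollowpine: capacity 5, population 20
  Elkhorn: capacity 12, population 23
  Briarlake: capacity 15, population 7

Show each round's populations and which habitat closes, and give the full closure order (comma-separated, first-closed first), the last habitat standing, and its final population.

Round 1: Briarlake=7 Elkhorn=23 Fernhollow=25 Hollowpine=20 Juniper=17 → close Fernhollow (overflow 18)
  25÷4 = 6 each, +1 to first 1
Round 2: Briarlake=14 Elkhorn=29 Hollowpine=26 Juniper=23 → close Hollowpine (overflow 21)
  26÷3 = 8 each, +1 to first 2
Round 3: Briarlake=23 Elkhorn=38 Juniper=31 → close Elkhorn (overflow 26)
  38÷2 = 19 each, +1 to first 0
Round 4: Briarlake=42 Juniper=50 → close Juniper (overflow 40)
  50÷1 = 50 each, +1 to first 0

Closure order: Fernhollow, Hollowpine, Elkhorn, Juniper
Last habitat: Briarlake with 92 animals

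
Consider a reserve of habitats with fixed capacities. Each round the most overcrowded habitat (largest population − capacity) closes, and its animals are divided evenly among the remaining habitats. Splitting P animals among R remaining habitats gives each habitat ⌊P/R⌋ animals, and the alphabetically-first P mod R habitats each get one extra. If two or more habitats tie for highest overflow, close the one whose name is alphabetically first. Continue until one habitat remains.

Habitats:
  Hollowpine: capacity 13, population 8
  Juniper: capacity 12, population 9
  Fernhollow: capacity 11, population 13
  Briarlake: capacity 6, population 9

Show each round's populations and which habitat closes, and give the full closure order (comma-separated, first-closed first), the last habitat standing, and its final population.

Closure order: Briarlake, Fernhollow, Juniper
Last habitat: Hollowpine with 39 animals

Round 1: Briarlake=9 Fernhollow=13 Hollowpine=8 Juniper=9 → close Briarlake (overflow 3)
  9÷3 = 3 each, +1 to first 0
Round 2: Fernhollow=16 Hollowpine=11 Juniper=12 → close Fernhollow (overflow 5)
  16÷2 = 8 each, +1 to first 0
Round 3: Hollowpine=19 Juniper=20 → close Juniper (overflow 8)
  20÷1 = 20 each, +1 to first 0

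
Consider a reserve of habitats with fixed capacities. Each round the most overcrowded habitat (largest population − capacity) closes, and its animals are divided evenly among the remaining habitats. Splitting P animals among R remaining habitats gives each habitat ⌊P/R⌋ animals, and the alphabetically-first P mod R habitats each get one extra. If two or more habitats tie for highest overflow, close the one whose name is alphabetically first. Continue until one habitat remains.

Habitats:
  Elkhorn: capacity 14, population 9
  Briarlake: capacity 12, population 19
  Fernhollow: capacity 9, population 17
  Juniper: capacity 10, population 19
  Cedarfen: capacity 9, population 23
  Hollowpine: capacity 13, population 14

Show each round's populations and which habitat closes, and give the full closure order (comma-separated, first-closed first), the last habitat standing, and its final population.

Closure order: Cedarfen, Fernhollow, Briarlake, Juniper, Hollowpine
Last habitat: Elkhorn with 101 animals

Round 1: Briarlake=19 Cedarfen=23 Elkhorn=9 Fernhollow=17 Hollowpine=14 Juniper=19 → close Cedarfen (overflow 14)
  23÷5 = 4 each, +1 to first 3
Round 2: Briarlake=24 Elkhorn=14 Fernhollow=22 Hollowpine=18 Juniper=23 → close Fernhollow (overflow 13)
  22÷4 = 5 each, +1 to first 2
Round 3: Briarlake=30 Elkhorn=20 Hollowpine=23 Juniper=28 → close Briarlake (overflow 18)
  30÷3 = 10 each, +1 to first 0
Round 4: Elkhorn=30 Hollowpine=33 Juniper=38 → close Juniper (overflow 28)
  38÷2 = 19 each, +1 to first 0
Round 5: Elkhorn=49 Hollowpine=52 → close Hollowpine (overflow 39)
  52÷1 = 52 each, +1 to first 0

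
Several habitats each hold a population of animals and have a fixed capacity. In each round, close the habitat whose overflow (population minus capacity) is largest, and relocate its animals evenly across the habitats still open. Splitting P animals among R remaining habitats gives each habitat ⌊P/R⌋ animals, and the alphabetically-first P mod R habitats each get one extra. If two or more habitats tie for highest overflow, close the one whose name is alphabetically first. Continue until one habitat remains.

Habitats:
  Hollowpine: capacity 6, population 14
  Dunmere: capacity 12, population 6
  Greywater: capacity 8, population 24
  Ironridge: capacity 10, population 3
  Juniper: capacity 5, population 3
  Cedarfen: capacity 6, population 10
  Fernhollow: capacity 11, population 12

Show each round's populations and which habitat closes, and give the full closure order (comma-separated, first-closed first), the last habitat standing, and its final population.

Closure order: Greywater, Hollowpine, Cedarfen, Fernhollow, Juniper, Dunmere
Last habitat: Ironridge with 72 animals

Round 1: Cedarfen=10 Dunmere=6 Fernhollow=12 Greywater=24 Hollowpine=14 Ironridge=3 Juniper=3 → close Greywater (overflow 16)
  24÷6 = 4 each, +1 to first 0
Round 2: Cedarfen=14 Dunmere=10 Fernhollow=16 Hollowpine=18 Ironridge=7 Juniper=7 → close Hollowpine (overflow 12)
  18÷5 = 3 each, +1 to first 3
Round 3: Cedarfen=18 Dunmere=14 Fernhollow=20 Ironridge=10 Juniper=10 → close Cedarfen (overflow 12)
  18÷4 = 4 each, +1 to first 2
Round 4: Dunmere=19 Fernhollow=25 Ironridge=14 Juniper=14 → close Fernhollow (overflow 14)
  25÷3 = 8 each, +1 to first 1
Round 5: Dunmere=28 Ironridge=22 Juniper=22 → close Juniper (overflow 17)
  22÷2 = 11 each, +1 to first 0
Round 6: Dunmere=39 Ironridge=33 → close Dunmere (overflow 27)
  39÷1 = 39 each, +1 to first 0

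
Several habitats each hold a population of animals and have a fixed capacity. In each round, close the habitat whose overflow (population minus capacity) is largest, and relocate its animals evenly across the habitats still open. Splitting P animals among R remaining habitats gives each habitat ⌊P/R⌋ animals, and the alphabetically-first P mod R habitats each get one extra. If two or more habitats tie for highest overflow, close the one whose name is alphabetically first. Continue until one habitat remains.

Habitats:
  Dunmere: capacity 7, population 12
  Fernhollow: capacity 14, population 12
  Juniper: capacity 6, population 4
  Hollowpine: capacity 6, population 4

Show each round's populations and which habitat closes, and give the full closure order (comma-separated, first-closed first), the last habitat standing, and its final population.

Closure order: Dunmere, Fernhollow, Hollowpine
Last habitat: Juniper with 32 animals

Round 1: Dunmere=12 Fernhollow=12 Hollowpine=4 Juniper=4 → close Dunmere (overflow 5)
  12÷3 = 4 each, +1 to first 0
Round 2: Fernhollow=16 Hollowpine=8 Juniper=8 → close Fernhollow (overflow 2)
  16÷2 = 8 each, +1 to first 0
Round 3: Hollowpine=16 Juniper=16 → close Hollowpine (overflow 10)
  16÷1 = 16 each, +1 to first 0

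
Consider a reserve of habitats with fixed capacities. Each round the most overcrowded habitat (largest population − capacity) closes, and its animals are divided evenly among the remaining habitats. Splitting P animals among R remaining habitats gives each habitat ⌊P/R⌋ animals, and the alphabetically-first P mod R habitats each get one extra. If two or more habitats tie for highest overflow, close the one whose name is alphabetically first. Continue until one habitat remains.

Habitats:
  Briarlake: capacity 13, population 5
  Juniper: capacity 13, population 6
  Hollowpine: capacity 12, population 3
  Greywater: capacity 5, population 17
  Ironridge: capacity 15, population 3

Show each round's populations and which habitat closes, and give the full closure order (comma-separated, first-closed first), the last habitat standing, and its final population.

Round 1: Briarlake=5 Greywater=17 Hollowpine=3 Ironridge=3 Juniper=6 → close Greywater (overflow 12)
  17÷4 = 4 each, +1 to first 1
Round 2: Briarlake=10 Hollowpine=7 Ironridge=7 Juniper=10 → close Briarlake (overflow -3)
  10÷3 = 3 each, +1 to first 1
Round 3: Hollowpine=11 Ironridge=10 Juniper=13 → close Juniper (overflow 0)
  13÷2 = 6 each, +1 to first 1
Round 4: Hollowpine=18 Ironridge=16 → close Hollowpine (overflow 6)
  18÷1 = 18 each, +1 to first 0

Closure order: Greywater, Briarlake, Juniper, Hollowpine
Last habitat: Ironridge with 34 animals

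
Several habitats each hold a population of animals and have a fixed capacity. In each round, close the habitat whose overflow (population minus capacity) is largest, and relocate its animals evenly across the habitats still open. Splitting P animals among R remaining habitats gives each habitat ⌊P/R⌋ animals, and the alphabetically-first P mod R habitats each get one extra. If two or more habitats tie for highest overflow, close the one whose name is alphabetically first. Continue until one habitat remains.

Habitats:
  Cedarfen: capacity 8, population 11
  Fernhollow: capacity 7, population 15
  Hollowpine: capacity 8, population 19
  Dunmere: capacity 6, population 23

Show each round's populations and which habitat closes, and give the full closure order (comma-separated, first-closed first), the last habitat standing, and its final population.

Closure order: Dunmere, Hollowpine, Fernhollow
Last habitat: Cedarfen with 68 animals

Round 1: Cedarfen=11 Dunmere=23 Fernhollow=15 Hollowpine=19 → close Dunmere (overflow 17)
  23÷3 = 7 each, +1 to first 2
Round 2: Cedarfen=19 Fernhollow=23 Hollowpine=26 → close Hollowpine (overflow 18)
  26÷2 = 13 each, +1 to first 0
Round 3: Cedarfen=32 Fernhollow=36 → close Fernhollow (overflow 29)
  36÷1 = 36 each, +1 to first 0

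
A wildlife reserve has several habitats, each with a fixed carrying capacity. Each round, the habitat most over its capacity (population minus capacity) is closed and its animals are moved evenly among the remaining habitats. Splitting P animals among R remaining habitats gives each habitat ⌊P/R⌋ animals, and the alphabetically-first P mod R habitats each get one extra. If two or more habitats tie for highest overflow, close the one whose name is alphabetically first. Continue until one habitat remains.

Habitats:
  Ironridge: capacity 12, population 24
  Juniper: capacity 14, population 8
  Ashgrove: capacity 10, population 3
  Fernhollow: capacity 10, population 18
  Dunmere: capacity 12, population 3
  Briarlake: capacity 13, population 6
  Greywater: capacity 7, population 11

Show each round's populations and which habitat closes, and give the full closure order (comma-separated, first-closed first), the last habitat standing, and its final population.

Closure order: Ironridge, Fernhollow, Greywater, Ashgrove, Briarlake, Juniper
Last habitat: Dunmere with 73 animals

Round 1: Ashgrove=3 Briarlake=6 Dunmere=3 Fernhollow=18 Greywater=11 Ironridge=24 Juniper=8 → close Ironridge (overflow 12)
  24÷6 = 4 each, +1 to first 0
Round 2: Ashgrove=7 Briarlake=10 Dunmere=7 Fernhollow=22 Greywater=15 Juniper=12 → close Fernhollow (overflow 12)
  22÷5 = 4 each, +1 to first 2
Round 3: Ashgrove=12 Briarlake=15 Dunmere=11 Greywater=19 Juniper=16 → close Greywater (overflow 12)
  19÷4 = 4 each, +1 to first 3
Round 4: Ashgrove=17 Briarlake=20 Dunmere=16 Juniper=20 → close Ashgrove (overflow 7)
  17÷3 = 5 each, +1 to first 2
Round 5: Briarlake=26 Dunmere=22 Juniper=25 → close Briarlake (overflow 13)
  26÷2 = 13 each, +1 to first 0
Round 6: Dunmere=35 Juniper=38 → close Juniper (overflow 24)
  38÷1 = 38 each, +1 to first 0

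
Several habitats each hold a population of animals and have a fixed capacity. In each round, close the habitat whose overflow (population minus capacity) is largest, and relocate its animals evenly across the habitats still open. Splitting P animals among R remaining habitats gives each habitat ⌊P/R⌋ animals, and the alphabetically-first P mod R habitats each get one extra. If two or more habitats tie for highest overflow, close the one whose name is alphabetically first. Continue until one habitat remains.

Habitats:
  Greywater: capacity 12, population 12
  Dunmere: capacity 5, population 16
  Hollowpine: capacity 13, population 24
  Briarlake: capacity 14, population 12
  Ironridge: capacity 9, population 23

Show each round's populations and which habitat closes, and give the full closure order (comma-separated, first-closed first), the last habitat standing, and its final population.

Round 1: Briarlake=12 Dunmere=16 Greywater=12 Hollowpine=24 Ironridge=23 → close Ironridge (overflow 14)
  23÷4 = 5 each, +1 to first 3
Round 2: Briarlake=18 Dunmere=22 Greywater=18 Hollowpine=29 → close Dunmere (overflow 17)
  22÷3 = 7 each, +1 to first 1
Round 3: Briarlake=26 Greywater=25 Hollowpine=36 → close Hollowpine (overflow 23)
  36÷2 = 18 each, +1 to first 0
Round 4: Briarlake=44 Greywater=43 → close Greywater (overflow 31)
  43÷1 = 43 each, +1 to first 0

Closure order: Ironridge, Dunmere, Hollowpine, Greywater
Last habitat: Briarlake with 87 animals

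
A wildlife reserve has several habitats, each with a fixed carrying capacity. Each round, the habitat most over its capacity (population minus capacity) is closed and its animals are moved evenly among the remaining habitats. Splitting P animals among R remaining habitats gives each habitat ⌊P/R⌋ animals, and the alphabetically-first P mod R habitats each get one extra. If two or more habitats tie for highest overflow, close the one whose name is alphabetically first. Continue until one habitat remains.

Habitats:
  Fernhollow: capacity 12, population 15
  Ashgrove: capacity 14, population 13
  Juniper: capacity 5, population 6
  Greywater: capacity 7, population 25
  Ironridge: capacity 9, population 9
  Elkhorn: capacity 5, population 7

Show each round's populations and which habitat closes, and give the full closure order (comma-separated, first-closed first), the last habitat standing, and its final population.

Round 1: Ashgrove=13 Elkhorn=7 Fernhollow=15 Greywater=25 Ironridge=9 Juniper=6 → close Greywater (overflow 18)
  25÷5 = 5 each, +1 to first 0
Round 2: Ashgrove=18 Elkhorn=12 Fernhollow=20 Ironridge=14 Juniper=11 → close Fernhollow (overflow 8)
  20÷4 = 5 each, +1 to first 0
Round 3: Ashgrove=23 Elkhorn=17 Ironridge=19 Juniper=16 → close Elkhorn (overflow 12)
  17÷3 = 5 each, +1 to first 2
Round 4: Ashgrove=29 Ironridge=25 Juniper=21 → close Ironridge (overflow 16)
  25÷2 = 12 each, +1 to first 1
Round 5: Ashgrove=42 Juniper=33 → close Ashgrove (overflow 28)
  42÷1 = 42 each, +1 to first 0

Closure order: Greywater, Fernhollow, Elkhorn, Ironridge, Ashgrove
Last habitat: Juniper with 75 animals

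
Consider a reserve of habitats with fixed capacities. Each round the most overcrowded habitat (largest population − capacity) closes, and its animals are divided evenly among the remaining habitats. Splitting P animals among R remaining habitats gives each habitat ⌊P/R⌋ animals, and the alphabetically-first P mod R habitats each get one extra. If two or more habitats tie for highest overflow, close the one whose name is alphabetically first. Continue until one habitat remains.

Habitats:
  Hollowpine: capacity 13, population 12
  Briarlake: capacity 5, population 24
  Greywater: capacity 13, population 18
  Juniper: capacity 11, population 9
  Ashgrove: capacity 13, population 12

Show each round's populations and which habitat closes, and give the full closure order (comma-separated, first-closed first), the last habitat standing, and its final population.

Closure order: Briarlake, Greywater, Ashgrove, Hollowpine
Last habitat: Juniper with 75 animals

Round 1: Ashgrove=12 Briarlake=24 Greywater=18 Hollowpine=12 Juniper=9 → close Briarlake (overflow 19)
  24÷4 = 6 each, +1 to first 0
Round 2: Ashgrove=18 Greywater=24 Hollowpine=18 Juniper=15 → close Greywater (overflow 11)
  24÷3 = 8 each, +1 to first 0
Round 3: Ashgrove=26 Hollowpine=26 Juniper=23 → close Ashgrove (overflow 13)
  26÷2 = 13 each, +1 to first 0
Round 4: Hollowpine=39 Juniper=36 → close Hollowpine (overflow 26)
  39÷1 = 39 each, +1 to first 0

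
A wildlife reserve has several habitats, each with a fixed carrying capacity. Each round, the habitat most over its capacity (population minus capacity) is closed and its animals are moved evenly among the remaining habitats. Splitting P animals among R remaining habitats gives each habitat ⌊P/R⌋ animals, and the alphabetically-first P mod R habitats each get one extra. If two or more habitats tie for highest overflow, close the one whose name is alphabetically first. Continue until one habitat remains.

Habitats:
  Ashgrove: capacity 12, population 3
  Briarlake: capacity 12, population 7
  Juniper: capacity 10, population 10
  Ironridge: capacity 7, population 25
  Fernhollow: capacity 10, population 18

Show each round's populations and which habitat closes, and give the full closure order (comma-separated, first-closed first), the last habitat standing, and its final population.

Closure order: Ironridge, Fernhollow, Juniper, Briarlake
Last habitat: Ashgrove with 63 animals

Round 1: Ashgrove=3 Briarlake=7 Fernhollow=18 Ironridge=25 Juniper=10 → close Ironridge (overflow 18)
  25÷4 = 6 each, +1 to first 1
Round 2: Ashgrove=10 Briarlake=13 Fernhollow=24 Juniper=16 → close Fernhollow (overflow 14)
  24÷3 = 8 each, +1 to first 0
Round 3: Ashgrove=18 Briarlake=21 Juniper=24 → close Juniper (overflow 14)
  24÷2 = 12 each, +1 to first 0
Round 4: Ashgrove=30 Briarlake=33 → close Briarlake (overflow 21)
  33÷1 = 33 each, +1 to first 0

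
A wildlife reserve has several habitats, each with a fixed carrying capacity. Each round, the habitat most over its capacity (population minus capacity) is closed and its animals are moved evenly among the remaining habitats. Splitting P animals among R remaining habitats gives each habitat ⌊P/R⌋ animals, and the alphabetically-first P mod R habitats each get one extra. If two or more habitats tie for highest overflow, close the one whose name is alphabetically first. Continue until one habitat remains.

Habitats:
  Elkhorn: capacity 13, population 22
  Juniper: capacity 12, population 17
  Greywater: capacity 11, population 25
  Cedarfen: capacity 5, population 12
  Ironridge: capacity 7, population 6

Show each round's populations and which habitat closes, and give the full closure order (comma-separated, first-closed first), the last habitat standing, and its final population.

Round 1: Cedarfen=12 Elkhorn=22 Greywater=25 Ironridge=6 Juniper=17 → close Greywater (overflow 14)
  25÷4 = 6 each, +1 to first 1
Round 2: Cedarfen=19 Elkhorn=28 Ironridge=12 Juniper=23 → close Elkhorn (overflow 15)
  28÷3 = 9 each, +1 to first 1
Round 3: Cedarfen=29 Ironridge=21 Juniper=32 → close Cedarfen (overflow 24)
  29÷2 = 14 each, +1 to first 1
Round 4: Ironridge=36 Juniper=46 → close Juniper (overflow 34)
  46÷1 = 46 each, +1 to first 0

Closure order: Greywater, Elkhorn, Cedarfen, Juniper
Last habitat: Ironridge with 82 animals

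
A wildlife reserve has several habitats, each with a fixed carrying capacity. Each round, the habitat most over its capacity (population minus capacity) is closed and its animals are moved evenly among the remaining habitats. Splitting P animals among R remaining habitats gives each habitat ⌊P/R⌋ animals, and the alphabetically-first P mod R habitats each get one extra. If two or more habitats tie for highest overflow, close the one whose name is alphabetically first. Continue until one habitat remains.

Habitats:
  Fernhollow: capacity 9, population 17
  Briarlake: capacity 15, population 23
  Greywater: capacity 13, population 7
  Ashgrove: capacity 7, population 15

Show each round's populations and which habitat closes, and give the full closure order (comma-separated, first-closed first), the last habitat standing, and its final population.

Round 1: Ashgrove=15 Briarlake=23 Fernhollow=17 Greywater=7 → close Ashgrove (overflow 8)
  15÷3 = 5 each, +1 to first 0
Round 2: Briarlake=28 Fernhollow=22 Greywater=12 → close Briarlake (overflow 13)
  28÷2 = 14 each, +1 to first 0
Round 3: Fernhollow=36 Greywater=26 → close Fernhollow (overflow 27)
  36÷1 = 36 each, +1 to first 0

Closure order: Ashgrove, Briarlake, Fernhollow
Last habitat: Greywater with 62 animals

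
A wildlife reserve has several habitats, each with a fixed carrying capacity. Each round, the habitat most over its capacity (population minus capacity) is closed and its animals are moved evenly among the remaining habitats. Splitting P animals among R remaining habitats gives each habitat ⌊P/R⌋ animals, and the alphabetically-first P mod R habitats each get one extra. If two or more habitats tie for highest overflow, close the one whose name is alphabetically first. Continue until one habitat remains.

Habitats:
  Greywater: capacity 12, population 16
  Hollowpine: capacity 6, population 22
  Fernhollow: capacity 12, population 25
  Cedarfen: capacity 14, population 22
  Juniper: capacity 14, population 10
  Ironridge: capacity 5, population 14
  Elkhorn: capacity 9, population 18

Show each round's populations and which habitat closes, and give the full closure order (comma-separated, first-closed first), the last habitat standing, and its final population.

Round 1: Cedarfen=22 Elkhorn=18 Fernhollow=25 Greywater=16 Hollowpine=22 Ironridge=14 Juniper=10 → close Hollowpine (overflow 16)
  22÷6 = 3 each, +1 to first 4
Round 2: Cedarfen=26 Elkhorn=22 Fernhollow=29 Greywater=20 Ironridge=17 Juniper=13 → close Fernhollow (overflow 17)
  29÷5 = 5 each, +1 to first 4
Round 3: Cedarfen=32 Elkhorn=28 Greywater=26 Ironridge=23 Juniper=18 → close Elkhorn (overflow 19)
  28÷4 = 7 each, +1 to first 0
Round 4: Cedarfen=39 Greywater=33 Ironridge=30 Juniper=25 → close Cedarfen (overflow 25)
  39÷3 = 13 each, +1 to first 0
Round 5: Greywater=46 Ironridge=43 Juniper=38 → close Ironridge (overflow 38)
  43÷2 = 21 each, +1 to first 1
Round 6: Greywater=68 Juniper=59 → close Greywater (overflow 56)
  68÷1 = 68 each, +1 to first 0

Closure order: Hollowpine, Fernhollow, Elkhorn, Cedarfen, Ironridge, Greywater
Last habitat: Juniper with 127 animals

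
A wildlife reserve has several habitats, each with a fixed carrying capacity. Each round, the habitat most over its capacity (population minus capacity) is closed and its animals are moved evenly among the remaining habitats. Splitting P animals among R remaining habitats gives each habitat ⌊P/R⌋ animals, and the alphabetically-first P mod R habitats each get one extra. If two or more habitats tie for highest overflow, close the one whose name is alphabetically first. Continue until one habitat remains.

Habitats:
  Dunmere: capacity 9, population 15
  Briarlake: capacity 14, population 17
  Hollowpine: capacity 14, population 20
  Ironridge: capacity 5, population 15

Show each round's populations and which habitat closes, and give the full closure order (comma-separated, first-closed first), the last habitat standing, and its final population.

Closure order: Ironridge, Dunmere, Hollowpine
Last habitat: Briarlake with 67 animals

Round 1: Briarlake=17 Dunmere=15 Hollowpine=20 Ironridge=15 → close Ironridge (overflow 10)
  15÷3 = 5 each, +1 to first 0
Round 2: Briarlake=22 Dunmere=20 Hollowpine=25 → close Dunmere (overflow 11)
  20÷2 = 10 each, +1 to first 0
Round 3: Briarlake=32 Hollowpine=35 → close Hollowpine (overflow 21)
  35÷1 = 35 each, +1 to first 0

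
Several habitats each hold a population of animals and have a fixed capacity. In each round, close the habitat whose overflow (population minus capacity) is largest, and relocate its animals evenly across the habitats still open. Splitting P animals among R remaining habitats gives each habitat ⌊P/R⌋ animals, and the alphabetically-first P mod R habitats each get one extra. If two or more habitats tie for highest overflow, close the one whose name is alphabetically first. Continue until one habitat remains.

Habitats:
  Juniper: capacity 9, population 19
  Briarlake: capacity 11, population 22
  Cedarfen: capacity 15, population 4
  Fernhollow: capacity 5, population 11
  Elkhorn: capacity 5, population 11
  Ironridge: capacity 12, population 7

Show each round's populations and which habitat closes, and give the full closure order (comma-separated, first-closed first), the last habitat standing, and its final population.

Round 1: Briarlake=22 Cedarfen=4 Elkhorn=11 Fernhollow=11 Ironridge=7 Juniper=19 → close Briarlake (overflow 11)
  22÷5 = 4 each, +1 to first 2
Round 2: Cedarfen=9 Elkhorn=16 Fernhollow=15 Ironridge=11 Juniper=23 → close Juniper (overflow 14)
  23÷4 = 5 each, +1 to first 3
Round 3: Cedarfen=15 Elkhorn=22 Fernhollow=21 Ironridge=16 → close Elkhorn (overflow 17)
  22÷3 = 7 each, +1 to first 1
Round 4: Cedarfen=23 Fernhollow=28 Ironridge=23 → close Fernhollow (overflow 23)
  28÷2 = 14 each, +1 to first 0
Round 5: Cedarfen=37 Ironridge=37 → close Ironridge (overflow 25)
  37÷1 = 37 each, +1 to first 0

Closure order: Briarlake, Juniper, Elkhorn, Fernhollow, Ironridge
Last habitat: Cedarfen with 74 animals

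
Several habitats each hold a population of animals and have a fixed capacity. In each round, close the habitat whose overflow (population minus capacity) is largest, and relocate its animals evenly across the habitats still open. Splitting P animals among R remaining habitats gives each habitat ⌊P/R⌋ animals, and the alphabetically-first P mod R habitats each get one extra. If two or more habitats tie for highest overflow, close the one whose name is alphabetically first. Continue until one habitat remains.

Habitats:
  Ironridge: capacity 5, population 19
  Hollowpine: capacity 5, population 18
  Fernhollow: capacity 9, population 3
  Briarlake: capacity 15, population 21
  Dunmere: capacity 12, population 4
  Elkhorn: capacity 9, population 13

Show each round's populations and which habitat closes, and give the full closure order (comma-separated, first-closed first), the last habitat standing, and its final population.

Closure order: Ironridge, Hollowpine, Briarlake, Elkhorn, Fernhollow
Last habitat: Dunmere with 78 animals

Round 1: Briarlake=21 Dunmere=4 Elkhorn=13 Fernhollow=3 Hollowpine=18 Ironridge=19 → close Ironridge (overflow 14)
  19÷5 = 3 each, +1 to first 4
Round 2: Briarlake=25 Dunmere=8 Elkhorn=17 Fernhollow=7 Hollowpine=21 → close Hollowpine (overflow 16)
  21÷4 = 5 each, +1 to first 1
Round 3: Briarlake=31 Dunmere=13 Elkhorn=22 Fernhollow=12 → close Briarlake (overflow 16)
  31÷3 = 10 each, +1 to first 1
Round 4: Dunmere=24 Elkhorn=32 Fernhollow=22 → close Elkhorn (overflow 23)
  32÷2 = 16 each, +1 to first 0
Round 5: Dunmere=40 Fernhollow=38 → close Fernhollow (overflow 29)
  38÷1 = 38 each, +1 to first 0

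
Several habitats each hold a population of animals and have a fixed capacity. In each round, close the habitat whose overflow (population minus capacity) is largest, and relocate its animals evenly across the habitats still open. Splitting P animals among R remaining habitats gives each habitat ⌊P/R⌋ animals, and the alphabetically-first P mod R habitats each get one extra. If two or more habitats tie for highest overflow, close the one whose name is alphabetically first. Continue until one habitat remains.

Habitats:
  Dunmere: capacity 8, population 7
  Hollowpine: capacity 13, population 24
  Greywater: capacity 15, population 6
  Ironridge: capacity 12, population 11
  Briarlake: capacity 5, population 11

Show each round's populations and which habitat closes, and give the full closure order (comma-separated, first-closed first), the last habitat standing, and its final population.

Closure order: Hollowpine, Briarlake, Dunmere, Ironridge
Last habitat: Greywater with 59 animals

Round 1: Briarlake=11 Dunmere=7 Greywater=6 Hollowpine=24 Ironridge=11 → close Hollowpine (overflow 11)
  24÷4 = 6 each, +1 to first 0
Round 2: Briarlake=17 Dunmere=13 Greywater=12 Ironridge=17 → close Briarlake (overflow 12)
  17÷3 = 5 each, +1 to first 2
Round 3: Dunmere=19 Greywater=18 Ironridge=22 → close Dunmere (overflow 11)
  19÷2 = 9 each, +1 to first 1
Round 4: Greywater=28 Ironridge=31 → close Ironridge (overflow 19)
  31÷1 = 31 each, +1 to first 0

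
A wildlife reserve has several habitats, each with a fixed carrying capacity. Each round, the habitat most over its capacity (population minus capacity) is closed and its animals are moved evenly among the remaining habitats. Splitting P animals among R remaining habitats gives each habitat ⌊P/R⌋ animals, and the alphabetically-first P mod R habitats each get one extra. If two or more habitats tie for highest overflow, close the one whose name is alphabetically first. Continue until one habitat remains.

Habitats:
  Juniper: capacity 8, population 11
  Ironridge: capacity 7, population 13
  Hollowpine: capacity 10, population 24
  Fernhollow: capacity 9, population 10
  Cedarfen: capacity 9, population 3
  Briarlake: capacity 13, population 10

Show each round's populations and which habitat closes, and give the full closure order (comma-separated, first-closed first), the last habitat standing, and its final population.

Round 1: Briarlake=10 Cedarfen=3 Fernhollow=10 Hollowpine=24 Ironridge=13 Juniper=11 → close Hollowpine (overflow 14)
  24÷5 = 4 each, +1 to first 4
Round 2: Briarlake=15 Cedarfen=8 Fernhollow=15 Ironridge=18 Juniper=15 → close Ironridge (overflow 11)
  18÷4 = 4 each, +1 to first 2
Round 3: Briarlake=20 Cedarfen=13 Fernhollow=19 Juniper=19 → close Juniper (overflow 11)
  19÷3 = 6 each, +1 to first 1
Round 4: Briarlake=27 Cedarfen=19 Fernhollow=25 → close Fernhollow (overflow 16)
  25÷2 = 12 each, +1 to first 1
Round 5: Briarlake=40 Cedarfen=31 → close Briarlake (overflow 27)
  40÷1 = 40 each, +1 to first 0

Closure order: Hollowpine, Ironridge, Juniper, Fernhollow, Briarlake
Last habitat: Cedarfen with 71 animals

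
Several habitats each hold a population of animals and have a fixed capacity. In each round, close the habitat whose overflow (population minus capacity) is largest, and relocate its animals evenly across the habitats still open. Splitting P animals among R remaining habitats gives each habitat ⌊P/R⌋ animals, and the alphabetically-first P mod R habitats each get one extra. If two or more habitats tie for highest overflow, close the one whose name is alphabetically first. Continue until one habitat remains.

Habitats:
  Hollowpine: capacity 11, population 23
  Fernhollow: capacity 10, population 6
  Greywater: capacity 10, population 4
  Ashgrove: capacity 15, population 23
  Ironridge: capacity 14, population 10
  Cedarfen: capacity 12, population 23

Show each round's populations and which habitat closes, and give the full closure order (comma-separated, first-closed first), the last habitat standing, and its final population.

Closure order: Hollowpine, Cedarfen, Ashgrove, Fernhollow, Ironridge
Last habitat: Greywater with 89 animals

Round 1: Ashgrove=23 Cedarfen=23 Fernhollow=6 Greywater=4 Hollowpine=23 Ironridge=10 → close Hollowpine (overflow 12)
  23÷5 = 4 each, +1 to first 3
Round 2: Ashgrove=28 Cedarfen=28 Fernhollow=11 Greywater=8 Ironridge=14 → close Cedarfen (overflow 16)
  28÷4 = 7 each, +1 to first 0
Round 3: Ashgrove=35 Fernhollow=18 Greywater=15 Ironridge=21 → close Ashgrove (overflow 20)
  35÷3 = 11 each, +1 to first 2
Round 4: Fernhollow=30 Greywater=27 Ironridge=32 → close Fernhollow (overflow 20)
  30÷2 = 15 each, +1 to first 0
Round 5: Greywater=42 Ironridge=47 → close Ironridge (overflow 33)
  47÷1 = 47 each, +1 to first 0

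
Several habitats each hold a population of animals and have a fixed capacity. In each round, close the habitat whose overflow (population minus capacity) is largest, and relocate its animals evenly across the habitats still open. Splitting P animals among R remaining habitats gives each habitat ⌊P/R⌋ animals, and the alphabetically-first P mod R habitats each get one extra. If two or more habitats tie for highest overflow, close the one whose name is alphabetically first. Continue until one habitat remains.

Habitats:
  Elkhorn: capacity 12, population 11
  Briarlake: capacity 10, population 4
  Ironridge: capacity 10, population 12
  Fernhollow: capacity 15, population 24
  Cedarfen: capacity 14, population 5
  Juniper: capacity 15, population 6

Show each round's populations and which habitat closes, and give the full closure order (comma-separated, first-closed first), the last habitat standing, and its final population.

Round 1: Briarlake=4 Cedarfen=5 Elkhorn=11 Fernhollow=24 Ironridge=12 Juniper=6 → close Fernhollow (overflow 9)
  24÷5 = 4 each, +1 to first 4
Round 2: Briarlake=9 Cedarfen=10 Elkhorn=16 Ironridge=17 Juniper=10 → close Ironridge (overflow 7)
  17÷4 = 4 each, +1 to first 1
Round 3: Briarlake=14 Cedarfen=14 Elkhorn=20 Juniper=14 → close Elkhorn (overflow 8)
  20÷3 = 6 each, +1 to first 2
Round 4: Briarlake=21 Cedarfen=21 Juniper=20 → close Briarlake (overflow 11)
  21÷2 = 10 each, +1 to first 1
Round 5: Cedarfen=32 Juniper=30 → close Cedarfen (overflow 18)
  32÷1 = 32 each, +1 to first 0

Closure order: Fernhollow, Ironridge, Elkhorn, Briarlake, Cedarfen
Last habitat: Juniper with 62 animals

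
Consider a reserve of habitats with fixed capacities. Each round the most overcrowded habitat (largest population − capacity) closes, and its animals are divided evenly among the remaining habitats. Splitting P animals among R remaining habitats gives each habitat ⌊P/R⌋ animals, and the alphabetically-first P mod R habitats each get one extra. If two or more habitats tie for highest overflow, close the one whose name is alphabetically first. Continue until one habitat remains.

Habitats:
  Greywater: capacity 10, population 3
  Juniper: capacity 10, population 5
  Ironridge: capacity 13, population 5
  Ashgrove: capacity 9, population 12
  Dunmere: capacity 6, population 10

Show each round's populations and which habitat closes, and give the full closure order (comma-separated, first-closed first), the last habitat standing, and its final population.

Closure order: Dunmere, Ashgrove, Juniper, Greywater
Last habitat: Ironridge with 35 animals

Round 1: Ashgrove=12 Dunmere=10 Greywater=3 Ironridge=5 Juniper=5 → close Dunmere (overflow 4)
  10÷4 = 2 each, +1 to first 2
Round 2: Ashgrove=15 Greywater=6 Ironridge=7 Juniper=7 → close Ashgrove (overflow 6)
  15÷3 = 5 each, +1 to first 0
Round 3: Greywater=11 Ironridge=12 Juniper=12 → close Juniper (overflow 2)
  12÷2 = 6 each, +1 to first 0
Round 4: Greywater=17 Ironridge=18 → close Greywater (overflow 7)
  17÷1 = 17 each, +1 to first 0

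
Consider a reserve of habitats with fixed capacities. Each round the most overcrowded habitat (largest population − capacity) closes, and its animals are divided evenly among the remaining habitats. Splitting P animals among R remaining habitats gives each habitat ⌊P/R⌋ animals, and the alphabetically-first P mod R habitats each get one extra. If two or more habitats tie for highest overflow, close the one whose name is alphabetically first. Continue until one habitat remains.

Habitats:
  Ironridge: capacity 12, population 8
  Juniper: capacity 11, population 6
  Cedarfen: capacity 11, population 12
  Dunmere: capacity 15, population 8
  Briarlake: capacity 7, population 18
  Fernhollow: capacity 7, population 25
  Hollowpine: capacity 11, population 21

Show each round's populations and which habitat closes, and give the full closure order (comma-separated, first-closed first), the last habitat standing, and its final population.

Closure order: Fernhollow, Briarlake, Hollowpine, Cedarfen, Ironridge, Dunmere
Last habitat: Juniper with 98 animals

Round 1: Briarlake=18 Cedarfen=12 Dunmere=8 Fernhollow=25 Hollowpine=21 Ironridge=8 Juniper=6 → close Fernhollow (overflow 18)
  25÷6 = 4 each, +1 to first 1
Round 2: Briarlake=23 Cedarfen=16 Dunmere=12 Hollowpine=25 Ironridge=12 Juniper=10 → close Briarlake (overflow 16)
  23÷5 = 4 each, +1 to first 3
Round 3: Cedarfen=21 Dunmere=17 Hollowpine=30 Ironridge=16 Juniper=14 → close Hollowpine (overflow 19)
  30÷4 = 7 each, +1 to first 2
Round 4: Cedarfen=29 Dunmere=25 Ironridge=23 Juniper=21 → close Cedarfen (overflow 18)
  29÷3 = 9 each, +1 to first 2
Round 5: Dunmere=35 Ironridge=33 Juniper=30 → close Ironridge (overflow 21)
  33÷2 = 16 each, +1 to first 1
Round 6: Dunmere=52 Juniper=46 → close Dunmere (overflow 37)
  52÷1 = 52 each, +1 to first 0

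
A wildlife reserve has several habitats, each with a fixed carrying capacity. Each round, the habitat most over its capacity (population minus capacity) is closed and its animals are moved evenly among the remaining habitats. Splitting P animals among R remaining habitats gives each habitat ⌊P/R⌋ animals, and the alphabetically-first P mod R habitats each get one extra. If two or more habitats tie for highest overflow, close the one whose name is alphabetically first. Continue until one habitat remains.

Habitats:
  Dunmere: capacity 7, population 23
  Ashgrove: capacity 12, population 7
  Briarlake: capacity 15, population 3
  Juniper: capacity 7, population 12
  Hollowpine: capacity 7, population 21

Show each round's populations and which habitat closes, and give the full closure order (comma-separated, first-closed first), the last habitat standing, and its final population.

Closure order: Dunmere, Hollowpine, Juniper, Ashgrove
Last habitat: Briarlake with 66 animals

Round 1: Ashgrove=7 Briarlake=3 Dunmere=23 Hollowpine=21 Juniper=12 → close Dunmere (overflow 16)
  23÷4 = 5 each, +1 to first 3
Round 2: Ashgrove=13 Briarlake=9 Hollowpine=27 Juniper=17 → close Hollowpine (overflow 20)
  27÷3 = 9 each, +1 to first 0
Round 3: Ashgrove=22 Briarlake=18 Juniper=26 → close Juniper (overflow 19)
  26÷2 = 13 each, +1 to first 0
Round 4: Ashgrove=35 Briarlake=31 → close Ashgrove (overflow 23)
  35÷1 = 35 each, +1 to first 0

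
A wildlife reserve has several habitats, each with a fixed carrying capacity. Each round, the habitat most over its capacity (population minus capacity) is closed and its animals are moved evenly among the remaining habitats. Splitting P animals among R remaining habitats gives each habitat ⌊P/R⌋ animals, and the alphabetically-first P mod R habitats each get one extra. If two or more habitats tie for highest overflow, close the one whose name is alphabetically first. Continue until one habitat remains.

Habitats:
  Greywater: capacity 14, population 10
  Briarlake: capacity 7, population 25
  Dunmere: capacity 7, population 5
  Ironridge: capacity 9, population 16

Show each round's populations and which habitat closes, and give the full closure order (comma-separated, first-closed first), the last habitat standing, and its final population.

Round 1: Briarlake=25 Dunmere=5 Greywater=10 Ironridge=16 → close Briarlake (overflow 18)
  25÷3 = 8 each, +1 to first 1
Round 2: Dunmere=14 Greywater=18 Ironridge=24 → close Ironridge (overflow 15)
  24÷2 = 12 each, +1 to first 0
Round 3: Dunmere=26 Greywater=30 → close Dunmere (overflow 19)
  26÷1 = 26 each, +1 to first 0

Closure order: Briarlake, Ironridge, Dunmere
Last habitat: Greywater with 56 animals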